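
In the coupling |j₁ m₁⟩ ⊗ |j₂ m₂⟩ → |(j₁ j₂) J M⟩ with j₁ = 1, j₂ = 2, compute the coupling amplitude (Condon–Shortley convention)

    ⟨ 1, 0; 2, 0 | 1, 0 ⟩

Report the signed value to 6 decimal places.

j₁+j₂−J=2  J+j₁−j₂=0  J−j₁+j₂=2  j₁+j₂+J+1=5
(j₁±m₁, j₂±m₂, J±M) = (1,1,2,2,1,1)
P² = 2/5
sum k=1..1:
  [1] −1/1 = -1
S = -1
C² = P²·S² = 2/5 ; C = -0.632456

−√(2/5) = -0.632456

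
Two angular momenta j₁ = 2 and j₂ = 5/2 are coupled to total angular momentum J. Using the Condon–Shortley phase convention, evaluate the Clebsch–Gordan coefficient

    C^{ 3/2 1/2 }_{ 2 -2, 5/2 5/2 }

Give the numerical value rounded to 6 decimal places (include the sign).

j₁+j₂−J=3  J+j₁−j₂=1  J−j₁+j₂=2  j₁+j₂+J+1=7
(j₁±m₁, j₂±m₂, J±M) = (0,4,5,0,2,1)
P² = 384/7
sum k=3..3:
  [3] −1/12 = -1/12
S = -1/12
C² = P²·S² = 8/21 ; C = -0.617213

−√(8/21) ≈ -0.617213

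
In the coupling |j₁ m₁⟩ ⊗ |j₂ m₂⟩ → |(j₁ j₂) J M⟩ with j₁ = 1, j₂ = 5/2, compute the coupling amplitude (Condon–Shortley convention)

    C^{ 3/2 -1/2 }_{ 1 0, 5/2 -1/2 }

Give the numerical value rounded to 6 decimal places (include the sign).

triangle: 2!*0!*3!/6! = 12/720
(j±m)!: 1!*1!*2!*3!*1!*2! = 24
prefactor² = (2J+1)*Δ*N² = 8/5
  k=1: −1/(1!*1!*0!*1!*0!*2!) = -1/2
Σ = -1/2  ⇒  CG² = 8/5*(-1/2)² = 2/5
CG = −√(2/5) = -0.632456

-0.632456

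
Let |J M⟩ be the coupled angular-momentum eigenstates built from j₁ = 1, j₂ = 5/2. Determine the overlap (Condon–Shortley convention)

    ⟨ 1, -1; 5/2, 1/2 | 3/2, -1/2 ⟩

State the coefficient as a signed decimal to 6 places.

triangle: 2!*0!*3!/6! = 12/720
(j±m)!: 0!*2!*3!*2!*1!*2! = 48
prefactor² = (2J+1)*Δ*N² = 16/5
  k=2: +1/(2!*0!*0!*1!*0!*2!) = 1/4
Σ = 1/4  ⇒  CG² = 16/5*1/4² = 1/5
CG = +√(1/5) = +0.447214

+0.447214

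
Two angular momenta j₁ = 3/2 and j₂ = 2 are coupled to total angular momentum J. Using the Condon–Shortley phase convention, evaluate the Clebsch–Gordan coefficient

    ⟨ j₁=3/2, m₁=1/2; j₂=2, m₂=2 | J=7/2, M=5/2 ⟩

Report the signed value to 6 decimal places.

+√(3/7) = +0.654654

triangle: 0!×3!×4!/8! = 144/40320
(j±m)!: 2!×1!×4!×0!×6!×1! = 34560
prefactor² = (2J+1)×Δ×N² = 6912/7
  k=0: +1/(0!×0!×1!×4!×2!×0!) = 1/48
Σ = 1/48  ⇒  CG² = 6912/7×1/48² = 3/7
CG = +√(3/7) = +0.654654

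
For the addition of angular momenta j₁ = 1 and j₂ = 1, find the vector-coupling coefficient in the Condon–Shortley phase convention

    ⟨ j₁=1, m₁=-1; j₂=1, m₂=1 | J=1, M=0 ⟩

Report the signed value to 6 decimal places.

j₁+j₂−J=1  J+j₁−j₂=1  J−j₁+j₂=1  j₁+j₂+J+1=4
(j₁±m₁, j₂±m₂, J±M) = (0,2,2,0,1,1)
P² = 1/2
sum k=1..1:
  [1] −1/1 = -1
S = -1
C² = P²·S² = 1/2 ; C = -0.707107

−√(1/2) ≈ -0.707107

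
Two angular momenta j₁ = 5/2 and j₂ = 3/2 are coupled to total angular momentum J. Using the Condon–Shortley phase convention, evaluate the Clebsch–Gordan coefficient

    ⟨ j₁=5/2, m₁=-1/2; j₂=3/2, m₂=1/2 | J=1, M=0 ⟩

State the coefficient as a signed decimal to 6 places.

+0.547723

√[3·3!2!0!/6! · 2!3!2!1!1!1!] = √(6/5)
  +(−1)^2/∏(2,1,1,0,1,0)! = 1/2  (running 1/2)
⟨..|..⟩ = √(6/5)·(1/2) = +0.547723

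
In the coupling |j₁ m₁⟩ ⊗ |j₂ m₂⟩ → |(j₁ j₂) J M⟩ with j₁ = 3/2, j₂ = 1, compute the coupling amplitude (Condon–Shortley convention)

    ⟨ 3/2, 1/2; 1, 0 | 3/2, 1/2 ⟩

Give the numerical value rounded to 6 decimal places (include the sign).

j₁+j₂−J=1  J+j₁−j₂=2  J−j₁+j₂=1  j₁+j₂+J+1=5
(j₁±m₁, j₂±m₂, J±M) = (2,1,1,1,2,1)
P² = 4/15
sum k=0..1:
  [0] +1/1 = 1
  [1] −1/2 = -1/2
S = 1/2
C² = P²·S² = 1/15 ; C = +0.258199

+√(1/15) ≈ +0.258199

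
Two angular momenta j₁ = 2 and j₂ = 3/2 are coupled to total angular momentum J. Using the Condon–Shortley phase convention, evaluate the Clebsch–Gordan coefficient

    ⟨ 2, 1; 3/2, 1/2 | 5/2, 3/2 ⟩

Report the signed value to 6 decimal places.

√[6·1!3!2!/7! · 3!1!2!1!4!1!] = √(144/35)
  +(−1)^0/∏(0,1,1,2,2,0)! = 1/4  (running 1/4)
  +(−1)^1/∏(1,0,0,1,3,1)! = -1/6  (running 1/12)
⟨..|..⟩ = √(144/35)·(1/12) = +0.169031

+√(1/35) ≈ +0.169031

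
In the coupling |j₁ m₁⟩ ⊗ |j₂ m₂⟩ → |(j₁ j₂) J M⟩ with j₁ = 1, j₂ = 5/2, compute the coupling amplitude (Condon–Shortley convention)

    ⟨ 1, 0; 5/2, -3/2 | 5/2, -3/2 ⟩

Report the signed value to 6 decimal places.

+√(9/35) ≈ +0.507093

j₁+j₂−J=1  J+j₁−j₂=1  J−j₁+j₂=4  j₁+j₂+J+1=7
(j₁±m₁, j₂±m₂, J±M) = (1,1,1,4,1,4)
P² = 576/35
sum k=0..1:
  [0] +1/6 = 1/6
  [1] −1/24 = -1/24
S = 1/8
C² = P²·S² = 9/35 ; C = +0.507093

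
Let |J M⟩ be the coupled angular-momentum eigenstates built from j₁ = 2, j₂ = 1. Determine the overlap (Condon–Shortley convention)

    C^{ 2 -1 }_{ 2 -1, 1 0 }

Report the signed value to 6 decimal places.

j₁+j₂−J=1  J+j₁−j₂=3  J−j₁+j₂=1  j₁+j₂+J+1=6
(j₁±m₁, j₂±m₂, J±M) = (1,3,1,1,1,3)
P² = 3/2
sum k=0..1:
  [0] +1/6 = 1/6
  [1] −1/2 = -1/2
S = -1/3
C² = P²·S² = 1/6 ; C = -0.408248

−√(1/6) = -0.408248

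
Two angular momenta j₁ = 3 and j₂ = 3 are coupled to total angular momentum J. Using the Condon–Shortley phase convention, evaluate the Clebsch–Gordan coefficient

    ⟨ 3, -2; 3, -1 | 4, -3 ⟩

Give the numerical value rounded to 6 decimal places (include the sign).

triangle: 2!×4!×4!/11! = 1152/39916800
(j±m)!: 1!×5!×2!×4!×1!×7! = 29030400
prefactor² = (2J+1)×Δ×N² = 82944/11
  k=1: −1/(1!×1!×4!×1!×0!×3!) = -1/144
  k=2: +1/(2!×0!×3!×0!×1!×4!) = 1/288
Σ = -1/288  ⇒  CG² = 82944/11×(-1/288)² = 1/11
CG = −√(1/11) = -0.301511

−√(1/11) ≈ -0.301511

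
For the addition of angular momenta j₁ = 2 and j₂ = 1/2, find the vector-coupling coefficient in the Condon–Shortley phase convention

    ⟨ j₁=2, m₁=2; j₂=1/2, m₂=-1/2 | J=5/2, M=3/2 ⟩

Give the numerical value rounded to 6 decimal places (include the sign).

+√(1/5) = +0.447214

√[6·0!4!1!/6! · 4!0!0!1!4!1!] = √(576/5)
  +(−1)^0/∏(0,0,0,0,4,1)! = 1/24  (running 1/24)
⟨..|..⟩ = √(576/5)·(1/24) = +0.447214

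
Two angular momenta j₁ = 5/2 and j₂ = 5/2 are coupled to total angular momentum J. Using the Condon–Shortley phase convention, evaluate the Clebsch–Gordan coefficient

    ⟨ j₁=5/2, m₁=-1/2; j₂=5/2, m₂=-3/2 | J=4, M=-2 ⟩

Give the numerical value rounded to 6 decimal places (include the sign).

j₁+j₂−J=1  J+j₁−j₂=4  J−j₁+j₂=4  j₁+j₂+J+1=10
(j₁±m₁, j₂±m₂, J±M) = (2,3,1,4,2,6)
P² = 20736/35
sum k=0..1:
  [0] +1/36 = 1/36
  [1] −1/96 = -1/96
S = 5/288
C² = P²·S² = 5/28 ; C = +0.422577

+√(5/28) ≈ +0.422577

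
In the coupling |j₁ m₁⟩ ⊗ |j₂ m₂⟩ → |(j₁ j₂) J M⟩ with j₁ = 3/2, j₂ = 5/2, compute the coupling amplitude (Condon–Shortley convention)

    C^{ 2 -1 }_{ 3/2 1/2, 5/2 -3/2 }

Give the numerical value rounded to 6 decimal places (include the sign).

+√(1/42) = +0.154303

triangle: 2!×1!×3!/7! = 12/5040
(j±m)!: 2!×1!×1!×4!×1!×3! = 288
prefactor² = (2J+1)×Δ×N² = 24/7
  k=0: +1/(0!×2!×1!×1!×0!×2!) = 1/4
  k=1: −1/(1!×1!×0!×0!×1!×3!) = -1/6
Σ = 1/12  ⇒  CG² = 24/7×1/12² = 1/42
CG = +√(1/42) = +0.154303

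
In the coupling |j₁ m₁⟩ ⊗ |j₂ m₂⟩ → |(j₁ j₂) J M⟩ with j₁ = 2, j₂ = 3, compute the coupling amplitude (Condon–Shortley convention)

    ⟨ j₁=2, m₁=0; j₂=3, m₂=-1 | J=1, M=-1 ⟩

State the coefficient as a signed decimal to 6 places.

triangle: 4!×0!×2!/7! = 48/5040
(j±m)!: 2!×2!×2!×4!×0!×2! = 384
prefactor² = (2J+1)×Δ×N² = 384/35
  k=2: +1/(2!×2!×0!×0!×0!×2!) = 1/8
Σ = 1/8  ⇒  CG² = 384/35×1/8² = 6/35
CG = +√(6/35) = +0.414039

+√(6/35) = +0.414039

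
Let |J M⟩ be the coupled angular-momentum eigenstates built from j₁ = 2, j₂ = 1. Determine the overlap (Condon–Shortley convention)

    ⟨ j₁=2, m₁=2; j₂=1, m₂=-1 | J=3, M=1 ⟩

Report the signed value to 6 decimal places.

+0.258199  (= +√(1/15))

√[7·0!4!2!/7! · 4!0!0!2!4!2!] = √(768/5)
  +(−1)^0/∏(0,0,0,0,4,2)! = 1/48  (running 1/48)
⟨..|..⟩ = √(768/5)·(1/48) = +0.258199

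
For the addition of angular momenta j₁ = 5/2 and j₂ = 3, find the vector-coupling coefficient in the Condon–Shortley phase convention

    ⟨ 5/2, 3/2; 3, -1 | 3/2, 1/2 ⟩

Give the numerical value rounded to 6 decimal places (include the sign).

triangle: 4!·1!·2!/8! = 48/40320
(j±m)!: 4!·1!·2!·4!·2!·1! = 2304
prefactor² = (2J+1)·Δ·N² = 384/35
  k=0: +1/(0!·4!·1!·2!·0!·0!) = 1/48
  k=1: −1/(1!·3!·0!·1!·1!·1!) = -1/6
Σ = -7/48  ⇒  CG² = 384/35·(-7/48)² = 7/30
CG = −√(7/30) = -0.483046

−√(7/30) = -0.483046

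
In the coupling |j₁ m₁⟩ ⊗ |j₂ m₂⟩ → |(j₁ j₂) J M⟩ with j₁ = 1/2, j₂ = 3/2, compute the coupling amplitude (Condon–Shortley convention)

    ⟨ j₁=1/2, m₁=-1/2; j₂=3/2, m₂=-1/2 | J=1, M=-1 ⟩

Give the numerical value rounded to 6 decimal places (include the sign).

-0.500000

triangle: 1!×0!×2!/4! = 2/24
(j±m)!: 0!×1!×1!×2!×0!×2! = 4
prefactor² = (2J+1)×Δ×N² = 1
  k=1: −1/(1!×0!×0!×0!×0!×2!) = -1/2
Σ = -1/2  ⇒  CG² = 1×(-1/2)² = 1/4
CG = −√(1/4) = -0.500000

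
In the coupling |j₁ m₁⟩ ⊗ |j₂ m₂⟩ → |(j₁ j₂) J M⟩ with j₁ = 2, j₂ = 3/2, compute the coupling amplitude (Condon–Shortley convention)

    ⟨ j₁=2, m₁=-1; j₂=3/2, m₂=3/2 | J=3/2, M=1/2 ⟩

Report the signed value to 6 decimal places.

j₁+j₂−J=2  J+j₁−j₂=2  J−j₁+j₂=1  j₁+j₂+J+1=6
(j₁±m₁, j₂±m₂, J±M) = (1,3,3,0,2,1)
P² = 8/5
sum k=2..2:
  [2] +1/2 = 1/2
S = 1/2
C² = P²·S² = 2/5 ; C = +0.632456

+√(2/5) ≈ +0.632456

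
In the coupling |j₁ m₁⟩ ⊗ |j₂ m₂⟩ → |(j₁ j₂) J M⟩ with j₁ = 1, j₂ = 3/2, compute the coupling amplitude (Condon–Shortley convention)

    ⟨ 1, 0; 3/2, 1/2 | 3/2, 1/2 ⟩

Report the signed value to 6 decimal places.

-0.258199  (= −√(1/15))

√[4·1!1!2!/5! · 1!1!2!1!2!1!] = √(4/15)
  +(−1)^0/∏(0,1,1,2,0,0)! = 1/2  (running 1/2)
  +(−1)^1/∏(1,0,0,1,1,1)! = -1  (running -1/2)
⟨..|..⟩ = √(4/15)·(-1/2) = -0.258199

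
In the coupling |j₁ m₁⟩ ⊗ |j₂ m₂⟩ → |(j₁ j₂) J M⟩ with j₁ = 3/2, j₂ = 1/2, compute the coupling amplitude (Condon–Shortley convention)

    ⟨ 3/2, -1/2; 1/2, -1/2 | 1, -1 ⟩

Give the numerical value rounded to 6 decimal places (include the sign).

triangle: 1!×2!×0!/4! = 2/24
(j±m)!: 1!×2!×0!×1!×0!×2! = 4
prefactor² = (2J+1)×Δ×N² = 1
  k=0: +1/(0!×1!×2!×0!×0!×0!) = 1/2
Σ = 1/2  ⇒  CG² = 1×1/2² = 1/4
CG = +√(1/4) = +0.500000

+√(1/4) = +0.500000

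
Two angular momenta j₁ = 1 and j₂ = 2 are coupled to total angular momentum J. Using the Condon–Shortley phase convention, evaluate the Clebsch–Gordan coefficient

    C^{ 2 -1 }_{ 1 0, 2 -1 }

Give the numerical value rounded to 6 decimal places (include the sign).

+√(1/6) = +0.408248

triangle: 1!·1!·3!/6! = 6/720
(j±m)!: 1!·1!·1!·3!·1!·3! = 36
prefactor² = (2J+1)·Δ·N² = 3/2
  k=0: +1/(0!·1!·1!·1!·0!·2!) = 1/2
  k=1: −1/(1!·0!·0!·0!·1!·3!) = -1/6
Σ = 1/3  ⇒  CG² = 3/2·1/3² = 1/6
CG = +√(1/6) = +0.408248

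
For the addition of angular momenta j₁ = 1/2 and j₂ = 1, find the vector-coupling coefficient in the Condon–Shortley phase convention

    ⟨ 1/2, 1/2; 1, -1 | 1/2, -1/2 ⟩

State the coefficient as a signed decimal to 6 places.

triangle: 1!·0!·1!/3! = 1/6
(j±m)!: 1!·0!·0!·2!·0!·1! = 2
prefactor² = (2J+1)·Δ·N² = 2/3
  k=0: +1/(0!·1!·0!·0!·0!·1!) = 1
Σ = 1  ⇒  CG² = 2/3·1² = 2/3
CG = +√(2/3) = +0.816497

+0.816497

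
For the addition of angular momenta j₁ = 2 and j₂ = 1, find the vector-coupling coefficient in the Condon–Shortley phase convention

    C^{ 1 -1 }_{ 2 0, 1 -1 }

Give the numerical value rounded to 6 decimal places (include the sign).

+0.316228  (= +√(1/10))

triangle: 2!·2!·0!/5! = 4/120
(j±m)!: 2!·2!·0!·2!·0!·2! = 16
prefactor² = (2J+1)·Δ·N² = 8/5
  k=0: +1/(0!·2!·2!·0!·0!·0!) = 1/4
Σ = 1/4  ⇒  CG² = 8/5·1/4² = 1/10
CG = +√(1/10) = +0.316228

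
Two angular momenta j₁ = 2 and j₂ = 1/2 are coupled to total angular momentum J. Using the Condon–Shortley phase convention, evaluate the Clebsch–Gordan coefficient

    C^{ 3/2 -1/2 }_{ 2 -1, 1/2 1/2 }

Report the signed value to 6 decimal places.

−√(3/5) = -0.774597

j₁+j₂−J=1  J+j₁−j₂=3  J−j₁+j₂=0  j₁+j₂+J+1=5
(j₁±m₁, j₂±m₂, J±M) = (1,3,1,0,1,2)
P² = 12/5
sum k=1..1:
  [1] −1/2 = -1/2
S = -1/2
C² = P²·S² = 3/5 ; C = -0.774597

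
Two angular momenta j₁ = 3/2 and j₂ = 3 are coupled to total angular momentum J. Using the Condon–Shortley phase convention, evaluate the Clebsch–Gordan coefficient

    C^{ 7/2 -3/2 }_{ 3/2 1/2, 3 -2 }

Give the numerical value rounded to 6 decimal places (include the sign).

j₁+j₂−J=1  J+j₁−j₂=2  J−j₁+j₂=5  j₁+j₂+J+1=9
(j₁±m₁, j₂±m₂, J±M) = (2,1,1,5,2,5)
P² = 6400/21
sum k=0..1:
  [0] +1/24 = 1/24
  [1] −1/240 = -1/240
S = 3/80
C² = P²·S² = 3/7 ; C = +0.654654

+√(3/7) ≈ +0.654654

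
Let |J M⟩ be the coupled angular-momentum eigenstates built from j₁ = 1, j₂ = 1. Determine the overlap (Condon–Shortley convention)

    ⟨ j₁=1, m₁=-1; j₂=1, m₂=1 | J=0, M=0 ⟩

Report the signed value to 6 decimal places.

+0.577350

j₁+j₂−J=2  J+j₁−j₂=0  J−j₁+j₂=0  j₁+j₂+J+1=3
(j₁±m₁, j₂±m₂, J±M) = (0,2,2,0,0,0)
P² = 4/3
sum k=2..2:
  [2] +1/2 = 1/2
S = 1/2
C² = P²·S² = 1/3 ; C = +0.577350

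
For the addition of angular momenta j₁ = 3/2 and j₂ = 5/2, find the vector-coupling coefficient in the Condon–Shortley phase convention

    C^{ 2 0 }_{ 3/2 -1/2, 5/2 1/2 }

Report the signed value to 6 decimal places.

j₁+j₂−J=2  J+j₁−j₂=1  J−j₁+j₂=3  j₁+j₂+J+1=7
(j₁±m₁, j₂±m₂, J±M) = (1,2,3,2,2,2)
P² = 8/7
sum k=1..2:
  [1] −1/2 = -1/2
  [2] +1/4 = 1/4
S = -1/4
C² = P²·S² = 1/14 ; C = -0.267261

-0.267261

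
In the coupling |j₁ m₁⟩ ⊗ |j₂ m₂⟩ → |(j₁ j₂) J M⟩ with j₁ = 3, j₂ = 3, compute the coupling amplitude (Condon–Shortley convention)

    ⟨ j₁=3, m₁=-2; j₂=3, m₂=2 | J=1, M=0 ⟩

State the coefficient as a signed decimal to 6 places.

+0.377964  (= +√(1/7))

triangle: 5!*1!*1!/8! = 120/40320
(j±m)!: 1!*5!*5!*1!*1!*1! = 14400
prefactor² = (2J+1)*Δ*N² = 900/7
  k=4: +1/(4!*1!*1!*1!*0!*0!) = 1/24
  k=5: −1/(5!*0!*0!*0!*1!*1!) = -1/120
Σ = 1/30  ⇒  CG² = 900/7*1/30² = 1/7
CG = +√(1/7) = +0.377964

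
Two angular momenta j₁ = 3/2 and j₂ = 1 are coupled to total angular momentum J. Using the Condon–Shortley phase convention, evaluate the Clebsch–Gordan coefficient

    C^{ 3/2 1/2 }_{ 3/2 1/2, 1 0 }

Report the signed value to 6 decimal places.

+0.258199

triangle: 1!·2!·1!/5! = 2/120
(j±m)!: 2!·1!·1!·1!·2!·1! = 4
prefactor² = (2J+1)·Δ·N² = 4/15
  k=0: +1/(0!·1!·1!·1!·1!·0!) = 1
  k=1: −1/(1!·0!·0!·0!·2!·1!) = -1/2
Σ = 1/2  ⇒  CG² = 4/15·1/2² = 1/15
CG = +√(1/15) = +0.258199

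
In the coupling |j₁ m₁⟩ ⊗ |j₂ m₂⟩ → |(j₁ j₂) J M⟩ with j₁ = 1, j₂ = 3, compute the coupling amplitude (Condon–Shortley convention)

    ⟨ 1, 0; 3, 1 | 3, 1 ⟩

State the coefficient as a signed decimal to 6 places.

-0.288675

j₁+j₂−J=1  J+j₁−j₂=1  J−j₁+j₂=5  j₁+j₂+J+1=8
(j₁±m₁, j₂±m₂, J±M) = (1,1,4,2,4,2)
P² = 48
sum k=0..1:
  [0] +1/24 = 1/24
  [1] −1/12 = -1/12
S = -1/24
C² = P²·S² = 1/12 ; C = -0.288675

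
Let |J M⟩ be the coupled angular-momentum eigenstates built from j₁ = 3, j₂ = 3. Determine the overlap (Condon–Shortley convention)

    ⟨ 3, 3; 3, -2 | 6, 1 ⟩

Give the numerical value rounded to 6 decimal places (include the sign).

+0.087039

j₁+j₂−J=0  J+j₁−j₂=6  J−j₁+j₂=6  j₁+j₂+J+1=13
(j₁±m₁, j₂±m₂, J±M) = (6,0,1,5,7,5)
P² = 622080000/11
sum k=0..0:
  [0] +1/86400 = 1/86400
S = 1/86400
C² = P²·S² = 1/132 ; C = +0.087039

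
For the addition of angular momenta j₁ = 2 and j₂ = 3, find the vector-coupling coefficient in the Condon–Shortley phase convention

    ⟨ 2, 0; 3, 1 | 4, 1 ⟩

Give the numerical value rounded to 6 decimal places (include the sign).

√[9·1!3!5!/10! · 2!2!4!2!5!3!] = √(1728/7)
  +(−1)^0/∏(0,1,2,4,1,1)! = 1/48  (running 1/48)
  +(−1)^1/∏(1,0,1,3,2,2)! = -1/24  (running -1/48)
⟨..|..⟩ = √(1728/7)·(-1/48) = -0.327327

-0.327327  (= −√(3/28))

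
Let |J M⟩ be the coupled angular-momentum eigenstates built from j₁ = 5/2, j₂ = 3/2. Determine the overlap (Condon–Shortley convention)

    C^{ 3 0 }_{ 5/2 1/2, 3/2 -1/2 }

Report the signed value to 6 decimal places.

√[7·1!4!2!/8! · 3!2!1!2!3!3!] = √(36/5)
  +(−1)^0/∏(0,1,2,1,2,1)! = 1/4  (running 1/4)
  +(−1)^1/∏(1,0,1,0,3,2)! = -1/12  (running 1/6)
⟨..|..⟩ = √(36/5)·(1/6) = +0.447214

+0.447214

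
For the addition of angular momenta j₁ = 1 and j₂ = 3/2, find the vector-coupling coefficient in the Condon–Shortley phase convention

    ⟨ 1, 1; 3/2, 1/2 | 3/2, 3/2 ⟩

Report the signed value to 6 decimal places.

+√(2/5) ≈ +0.632456

triangle: 1!·1!·2!/5! = 2/120
(j±m)!: 2!·0!·2!·1!·3!·0! = 24
prefactor² = (2J+1)·Δ·N² = 8/5
  k=0: +1/(0!·1!·0!·2!·1!·0!) = 1/2
Σ = 1/2  ⇒  CG² = 8/5·1/2² = 2/5
CG = +√(2/5) = +0.632456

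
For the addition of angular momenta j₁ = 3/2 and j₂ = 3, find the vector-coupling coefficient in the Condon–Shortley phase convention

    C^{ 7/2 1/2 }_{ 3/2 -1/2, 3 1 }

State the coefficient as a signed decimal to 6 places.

√[8·1!2!5!/9! · 1!2!4!2!4!3!] = √(512/7)
  +(−1)^0/∏(0,1,2,4,0,1)! = 1/48  (running 1/48)
  +(−1)^1/∏(1,0,1,3,1,2)! = -1/12  (running -1/16)
⟨..|..⟩ = √(512/7)·(-1/16) = -0.534522

-0.534522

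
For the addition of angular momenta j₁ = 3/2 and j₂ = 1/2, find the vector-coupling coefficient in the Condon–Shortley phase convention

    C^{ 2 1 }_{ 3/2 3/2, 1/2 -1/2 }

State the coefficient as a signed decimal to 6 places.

triangle: 0!·3!·1!/5! = 6/120
(j±m)!: 3!·0!·0!·1!·3!·1! = 36
prefactor² = (2J+1)·Δ·N² = 9
  k=0: +1/(0!·0!·0!·0!·3!·1!) = 1/6
Σ = 1/6  ⇒  CG² = 9·1/6² = 1/4
CG = +√(1/4) = +0.500000

+0.500000  (= +√(1/4))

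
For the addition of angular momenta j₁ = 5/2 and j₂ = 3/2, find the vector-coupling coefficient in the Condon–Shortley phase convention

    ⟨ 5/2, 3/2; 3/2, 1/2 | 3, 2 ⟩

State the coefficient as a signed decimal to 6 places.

+√(1/12) ≈ +0.288675

triangle: 1!·4!·2!/8! = 48/40320
(j±m)!: 4!·1!·2!·1!·5!·1! = 5760
prefactor² = (2J+1)·Δ·N² = 48
  k=0: +1/(0!·1!·1!·2!·3!·0!) = 1/12
  k=1: −1/(1!·0!·0!·1!·4!·1!) = -1/24
Σ = 1/24  ⇒  CG² = 48·1/24² = 1/12
CG = +√(1/12) = +0.288675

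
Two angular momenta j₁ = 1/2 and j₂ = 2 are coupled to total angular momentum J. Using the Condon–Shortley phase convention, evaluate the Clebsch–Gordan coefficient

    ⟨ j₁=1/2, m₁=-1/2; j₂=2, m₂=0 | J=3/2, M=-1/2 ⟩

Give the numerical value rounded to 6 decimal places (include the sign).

-0.632456

triangle: 1!×0!×3!/5! = 6/120
(j±m)!: 0!×1!×2!×2!×1!×2! = 8
prefactor² = (2J+1)×Δ×N² = 8/5
  k=1: −1/(1!×0!×0!×1!×0!×2!) = -1/2
Σ = -1/2  ⇒  CG² = 8/5×(-1/2)² = 2/5
CG = −√(2/5) = -0.632456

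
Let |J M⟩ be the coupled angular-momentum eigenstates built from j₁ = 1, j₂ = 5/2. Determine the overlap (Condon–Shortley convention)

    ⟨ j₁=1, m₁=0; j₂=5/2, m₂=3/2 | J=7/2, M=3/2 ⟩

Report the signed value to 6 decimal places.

+√(10/21) ≈ +0.690066

triangle: 0!×2!×5!/8! = 240/40320
(j±m)!: 1!×1!×4!×1!×5!×2! = 5760
prefactor² = (2J+1)×Δ×N² = 1920/7
  k=0: +1/(0!×0!×1!×4!×1!×1!) = 1/24
Σ = 1/24  ⇒  CG² = 1920/7×1/24² = 10/21
CG = +√(10/21) = +0.690066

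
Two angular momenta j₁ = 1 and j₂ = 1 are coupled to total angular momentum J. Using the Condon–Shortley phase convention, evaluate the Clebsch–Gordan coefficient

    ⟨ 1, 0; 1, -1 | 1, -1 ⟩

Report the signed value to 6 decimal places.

+0.707107

j₁+j₂−J=1  J+j₁−j₂=1  J−j₁+j₂=1  j₁+j₂+J+1=4
(j₁±m₁, j₂±m₂, J±M) = (1,1,0,2,0,2)
P² = 1/2
sum k=0..0:
  [0] +1/1 = 1
S = 1
C² = P²·S² = 1/2 ; C = +0.707107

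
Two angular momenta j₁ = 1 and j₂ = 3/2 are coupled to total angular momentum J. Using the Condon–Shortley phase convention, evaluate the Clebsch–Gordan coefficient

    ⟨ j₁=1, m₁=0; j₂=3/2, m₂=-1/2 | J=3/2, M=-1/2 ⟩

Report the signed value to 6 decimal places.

+0.258199

√[4·1!1!2!/5! · 1!1!1!2!1!2!] = √(4/15)
  +(−1)^0/∏(0,1,1,1,0,1)! = 1  (running 1)
  +(−1)^1/∏(1,0,0,0,1,2)! = -1/2  (running 1/2)
⟨..|..⟩ = √(4/15)·(1/2) = +0.258199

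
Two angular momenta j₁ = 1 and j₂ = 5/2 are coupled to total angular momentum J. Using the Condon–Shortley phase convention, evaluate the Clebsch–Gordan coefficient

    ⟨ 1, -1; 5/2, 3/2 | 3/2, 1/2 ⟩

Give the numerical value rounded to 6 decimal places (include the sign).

+0.632456  (= +√(2/5))

triangle: 2!×0!×3!/6! = 12/720
(j±m)!: 0!×2!×4!×1!×2!×1! = 96
prefactor² = (2J+1)×Δ×N² = 32/5
  k=2: +1/(2!×0!×0!×2!×0!×1!) = 1/4
Σ = 1/4  ⇒  CG² = 32/5×1/4² = 2/5
CG = +√(2/5) = +0.632456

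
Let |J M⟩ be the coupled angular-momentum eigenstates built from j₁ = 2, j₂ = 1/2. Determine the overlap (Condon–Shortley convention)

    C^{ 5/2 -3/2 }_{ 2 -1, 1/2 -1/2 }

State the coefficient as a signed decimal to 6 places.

√[6·0!4!1!/6! · 1!3!0!1!1!4!] = √(144/5)
  +(−1)^0/∏(0,0,3,0,1,1)! = 1/6  (running 1/6)
⟨..|..⟩ = √(144/5)·(1/6) = +0.894427

+√(4/5) ≈ +0.894427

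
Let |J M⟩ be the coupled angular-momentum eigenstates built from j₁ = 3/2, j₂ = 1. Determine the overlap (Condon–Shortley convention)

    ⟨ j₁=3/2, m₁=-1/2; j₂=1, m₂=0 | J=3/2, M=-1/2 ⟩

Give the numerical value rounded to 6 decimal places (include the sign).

√[4·1!2!1!/5! · 1!2!1!1!1!2!] = √(4/15)
  +(−1)^0/∏(0,1,2,1,0,0)! = 1/2  (running 1/2)
  +(−1)^1/∏(1,0,1,0,1,1)! = -1  (running -1/2)
⟨..|..⟩ = √(4/15)·(-1/2) = -0.258199

−√(1/15) = -0.258199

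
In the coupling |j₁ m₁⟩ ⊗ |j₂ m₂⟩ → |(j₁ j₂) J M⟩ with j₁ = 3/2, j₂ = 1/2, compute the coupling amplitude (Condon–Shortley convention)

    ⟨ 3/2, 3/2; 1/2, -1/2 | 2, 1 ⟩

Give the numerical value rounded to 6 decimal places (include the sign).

√[5·0!3!1!/5! · 3!0!0!1!3!1!] = √(9)
  +(−1)^0/∏(0,0,0,0,3,1)! = 1/6  (running 1/6)
⟨..|..⟩ = √(9)·(1/6) = +0.500000

+√(1/4) = +0.500000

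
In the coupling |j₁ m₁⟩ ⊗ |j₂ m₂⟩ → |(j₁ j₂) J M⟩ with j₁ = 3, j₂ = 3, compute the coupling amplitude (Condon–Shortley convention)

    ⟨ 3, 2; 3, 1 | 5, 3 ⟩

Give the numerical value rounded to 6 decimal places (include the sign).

j₁+j₂−J=1  J+j₁−j₂=5  J−j₁+j₂=5  j₁+j₂+J+1=12
(j₁±m₁, j₂±m₂, J±M) = (5,1,4,2,8,2)
P² = 153600
sum k=0..1:
  [0] +1/576 = 1/576
  [1] −1/1440 = -1/1440
S = 1/960
C² = P²·S² = 1/6 ; C = +0.408248

+0.408248  (= +√(1/6))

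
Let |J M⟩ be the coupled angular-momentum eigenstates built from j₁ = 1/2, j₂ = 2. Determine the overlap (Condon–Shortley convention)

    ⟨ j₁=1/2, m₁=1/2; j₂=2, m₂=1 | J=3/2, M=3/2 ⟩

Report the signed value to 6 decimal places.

triangle: 1!×0!×3!/5! = 6/120
(j±m)!: 1!×0!×3!×1!×3!×0! = 36
prefactor² = (2J+1)×Δ×N² = 36/5
  k=0: +1/(0!×1!×0!×3!×0!×0!) = 1/6
Σ = 1/6  ⇒  CG² = 36/5×1/6² = 1/5
CG = +√(1/5) = +0.447214

+√(1/5) ≈ +0.447214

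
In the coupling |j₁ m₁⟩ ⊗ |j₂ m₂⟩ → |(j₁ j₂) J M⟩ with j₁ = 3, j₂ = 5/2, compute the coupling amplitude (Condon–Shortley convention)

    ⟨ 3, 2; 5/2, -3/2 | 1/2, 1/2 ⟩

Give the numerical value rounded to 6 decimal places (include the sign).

√[2·5!1!0!/7! · 5!1!1!4!1!0!] = √(960/7)
  +(−1)^1/∏(1,4,0,0,1,0)! = -1/24  (running -1/24)
⟨..|..⟩ = √(960/7)·(-1/24) = -0.487950

−√(5/21) = -0.487950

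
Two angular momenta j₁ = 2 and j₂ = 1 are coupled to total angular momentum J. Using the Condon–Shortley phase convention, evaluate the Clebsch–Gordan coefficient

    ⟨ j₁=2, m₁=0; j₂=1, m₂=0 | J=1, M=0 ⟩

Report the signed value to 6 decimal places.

-0.632456

j₁+j₂−J=2  J+j₁−j₂=2  J−j₁+j₂=0  j₁+j₂+J+1=5
(j₁±m₁, j₂±m₂, J±M) = (2,2,1,1,1,1)
P² = 2/5
sum k=1..1:
  [1] −1/1 = -1
S = -1
C² = P²·S² = 2/5 ; C = -0.632456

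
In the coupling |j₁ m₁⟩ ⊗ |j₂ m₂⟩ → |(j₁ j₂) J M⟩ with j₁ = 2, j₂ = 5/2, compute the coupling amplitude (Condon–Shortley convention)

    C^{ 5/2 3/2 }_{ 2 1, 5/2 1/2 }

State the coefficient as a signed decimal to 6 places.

j₁+j₂−J=2  J+j₁−j₂=2  J−j₁+j₂=3  j₁+j₂+J+1=8
(j₁±m₁, j₂±m₂, J±M) = (3,1,3,2,4,1)
P² = 216/35
sum k=0..1:
  [0] +1/12 = 1/12
  [1] −1/4 = -1/4
S = -1/6
C² = P²·S² = 6/35 ; C = -0.414039

-0.414039  (= −√(6/35))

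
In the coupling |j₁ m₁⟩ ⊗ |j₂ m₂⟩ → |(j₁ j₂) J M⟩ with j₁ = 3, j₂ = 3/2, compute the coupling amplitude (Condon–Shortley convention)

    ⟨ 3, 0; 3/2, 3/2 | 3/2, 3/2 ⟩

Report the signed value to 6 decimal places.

j₁+j₂−J=3  J+j₁−j₂=3  J−j₁+j₂=0  j₁+j₂+J+1=7
(j₁±m₁, j₂±m₂, J±M) = (3,3,3,0,3,0)
P² = 1296/35
sum k=3..3:
  [3] −1/36 = -1/36
S = -1/36
C² = P²·S² = 1/35 ; C = -0.169031

-0.169031  (= −√(1/35))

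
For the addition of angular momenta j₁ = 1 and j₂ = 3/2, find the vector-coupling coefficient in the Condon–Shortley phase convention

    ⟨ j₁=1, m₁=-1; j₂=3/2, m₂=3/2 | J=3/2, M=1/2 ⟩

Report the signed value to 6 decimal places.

√[4·1!1!2!/5! · 0!2!3!0!2!1!] = √(8/5)
  +(−1)^1/∏(1,0,1,2,0,0)! = -1/2  (running -1/2)
⟨..|..⟩ = √(8/5)·(-1/2) = -0.632456

−√(2/5) ≈ -0.632456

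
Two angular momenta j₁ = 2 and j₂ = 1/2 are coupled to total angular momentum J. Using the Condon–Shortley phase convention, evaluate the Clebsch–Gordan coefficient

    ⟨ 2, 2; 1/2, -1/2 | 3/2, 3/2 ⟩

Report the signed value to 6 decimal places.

+0.894427

triangle: 1!·3!·0!/5! = 6/120
(j±m)!: 4!·0!·0!·1!·3!·0! = 144
prefactor² = (2J+1)·Δ·N² = 144/5
  k=0: +1/(0!·1!·0!·0!·3!·0!) = 1/6
Σ = 1/6  ⇒  CG² = 144/5·1/6² = 4/5
CG = +√(4/5) = +0.894427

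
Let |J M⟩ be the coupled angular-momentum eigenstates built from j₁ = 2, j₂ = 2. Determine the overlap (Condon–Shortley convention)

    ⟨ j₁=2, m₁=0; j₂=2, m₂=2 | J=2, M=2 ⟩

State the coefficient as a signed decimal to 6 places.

+√(2/7) = +0.534522

√[5·2!2!2!/7! · 2!2!4!0!4!0!] = √(128/7)
  +(−1)^2/∏(2,0,0,2,2,0)! = 1/8  (running 1/8)
⟨..|..⟩ = √(128/7)·(1/8) = +0.534522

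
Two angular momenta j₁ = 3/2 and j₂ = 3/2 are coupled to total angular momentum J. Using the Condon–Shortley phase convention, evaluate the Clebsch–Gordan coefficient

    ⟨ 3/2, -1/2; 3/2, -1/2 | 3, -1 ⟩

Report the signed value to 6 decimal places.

+0.774597

triangle: 0!·3!·3!/7! = 36/5040
(j±m)!: 1!·2!·1!·2!·2!·4! = 192
prefactor² = (2J+1)·Δ·N² = 48/5
  k=0: +1/(0!·0!·2!·1!·1!·2!) = 1/4
Σ = 1/4  ⇒  CG² = 48/5·1/4² = 3/5
CG = +√(3/5) = +0.774597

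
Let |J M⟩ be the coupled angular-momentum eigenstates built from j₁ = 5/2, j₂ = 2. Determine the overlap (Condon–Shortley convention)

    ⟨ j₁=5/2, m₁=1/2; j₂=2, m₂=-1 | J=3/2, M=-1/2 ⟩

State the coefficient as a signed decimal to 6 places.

−√(5/21) = -0.487950

triangle: 3!×2!×1!/7! = 12/5040
(j±m)!: 3!×2!×1!×3!×1!×2! = 144
prefactor² = (2J+1)×Δ×N² = 48/35
  k=0: +1/(0!×3!×2!×1!×0!×0!) = 1/12
  k=1: −1/(1!×2!×1!×0!×1!×1!) = -1/2
Σ = -5/12  ⇒  CG² = 48/35×(-5/12)² = 5/21
CG = −√(5/21) = -0.487950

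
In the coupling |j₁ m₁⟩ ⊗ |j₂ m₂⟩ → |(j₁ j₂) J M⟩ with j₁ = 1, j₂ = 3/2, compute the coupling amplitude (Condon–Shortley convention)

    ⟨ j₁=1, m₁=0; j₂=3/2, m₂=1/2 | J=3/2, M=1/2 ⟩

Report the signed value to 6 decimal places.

−√(1/15) ≈ -0.258199

√[4·1!1!2!/5! · 1!1!2!1!2!1!] = √(4/15)
  +(−1)^0/∏(0,1,1,2,0,0)! = 1/2  (running 1/2)
  +(−1)^1/∏(1,0,0,1,1,1)! = -1  (running -1/2)
⟨..|..⟩ = √(4/15)·(-1/2) = -0.258199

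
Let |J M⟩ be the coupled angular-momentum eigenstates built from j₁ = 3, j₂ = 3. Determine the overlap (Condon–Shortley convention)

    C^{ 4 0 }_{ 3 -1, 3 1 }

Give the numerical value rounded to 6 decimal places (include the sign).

j₁+j₂−J=2  J+j₁−j₂=4  J−j₁+j₂=4  j₁+j₂+J+1=11
(j₁±m₁, j₂±m₂, J±M) = (2,4,4,2,4,4)
P² = 663552/1925
sum k=0..2:
  [0] +1/1152 = 1/1152
  [1] −1/36 = -1/36
  [2] +1/32 = 1/32
S = 5/1152
C² = P²·S² = 1/154 ; C = +0.080582

+0.080582  (= +√(1/154))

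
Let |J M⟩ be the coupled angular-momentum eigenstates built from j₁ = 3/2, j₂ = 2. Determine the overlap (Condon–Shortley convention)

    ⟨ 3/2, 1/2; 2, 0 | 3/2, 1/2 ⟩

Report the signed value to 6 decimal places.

−√(1/5) ≈ -0.447214

triangle: 2!*1!*2!/6! = 4/720
(j±m)!: 2!*1!*2!*2!*2!*1! = 16
prefactor² = (2J+1)*Δ*N² = 16/45
  k=0: +1/(0!*2!*1!*2!*0!*0!) = 1/4
  k=1: −1/(1!*1!*0!*1!*1!*1!) = -1
Σ = -3/4  ⇒  CG² = 16/45*(-3/4)² = 1/5
CG = −√(1/5) = -0.447214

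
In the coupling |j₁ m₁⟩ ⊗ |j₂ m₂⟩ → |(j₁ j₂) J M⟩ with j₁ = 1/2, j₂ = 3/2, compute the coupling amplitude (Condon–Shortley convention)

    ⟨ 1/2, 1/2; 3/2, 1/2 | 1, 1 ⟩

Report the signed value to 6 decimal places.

+√(1/4) = +0.500000

√[3·1!0!2!/4! · 1!0!2!1!2!0!] = √(1)
  +(−1)^0/∏(0,1,0,2,0,0)! = 1/2  (running 1/2)
⟨..|..⟩ = √(1)·(1/2) = +0.500000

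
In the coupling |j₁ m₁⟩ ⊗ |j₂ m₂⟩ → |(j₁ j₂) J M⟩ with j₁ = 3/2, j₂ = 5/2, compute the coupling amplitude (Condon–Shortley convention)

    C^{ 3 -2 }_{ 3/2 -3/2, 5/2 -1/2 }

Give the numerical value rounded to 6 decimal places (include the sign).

-0.707107  (= −√(1/2))

j₁+j₂−J=1  J+j₁−j₂=2  J−j₁+j₂=4  j₁+j₂+J+1=8
(j₁±m₁, j₂±m₂, J±M) = (0,3,2,3,1,5)
P² = 72
sum k=1..1:
  [1] −1/12 = -1/12
S = -1/12
C² = P²·S² = 1/2 ; C = -0.707107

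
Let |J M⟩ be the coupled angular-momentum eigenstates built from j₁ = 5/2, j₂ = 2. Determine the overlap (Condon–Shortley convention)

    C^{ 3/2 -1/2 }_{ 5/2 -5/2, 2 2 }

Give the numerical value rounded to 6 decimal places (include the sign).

-0.617213

√[4·3!2!1!/7! · 0!5!4!0!1!2!] = √(384/7)
  +(−1)^3/∏(3,0,2,1,0,0)! = -1/12  (running -1/12)
⟨..|..⟩ = √(384/7)·(-1/12) = -0.617213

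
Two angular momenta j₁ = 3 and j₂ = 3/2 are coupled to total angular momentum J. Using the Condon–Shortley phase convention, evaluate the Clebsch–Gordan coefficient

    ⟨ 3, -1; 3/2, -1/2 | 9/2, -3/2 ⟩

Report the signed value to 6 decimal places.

√[10·0!6!3!/10! · 2!4!1!2!3!6!] = √(34560/7)
  +(−1)^0/∏(0,0,4,1,2,2)! = 1/96  (running 1/96)
⟨..|..⟩ = √(34560/7)·(1/96) = +0.731925

+0.731925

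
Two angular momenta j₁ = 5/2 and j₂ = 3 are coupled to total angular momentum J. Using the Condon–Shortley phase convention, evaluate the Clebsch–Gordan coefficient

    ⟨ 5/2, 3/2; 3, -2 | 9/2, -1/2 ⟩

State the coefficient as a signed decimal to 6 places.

+√(361/1386) = +0.510355

triangle: 1!·4!·5!/11! = 2880/39916800
(j±m)!: 4!·1!·1!·5!·4!·5! = 8294400
prefactor² = (2J+1)·Δ·N² = 460800/77
  k=0: +1/(0!·1!·1!·1!·3!·4!) = 1/144
  k=1: −1/(1!·0!·0!·0!·4!·5!) = -1/2880
Σ = 19/2880  ⇒  CG² = 460800/77·19/2880² = 361/1386
CG = +√(361/1386) = +0.510355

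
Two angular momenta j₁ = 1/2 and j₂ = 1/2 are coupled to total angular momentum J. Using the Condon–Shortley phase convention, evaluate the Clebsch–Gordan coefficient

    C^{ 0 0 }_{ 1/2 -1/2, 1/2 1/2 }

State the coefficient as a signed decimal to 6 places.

-0.707107  (= −√(1/2))

triangle: 1!×0!×0!/2! = 1/2
(j±m)!: 0!×1!×1!×0!×0!×0! = 1
prefactor² = (2J+1)×Δ×N² = 1/2
  k=1: −1/(1!×0!×0!×0!×0!×0!) = -1
Σ = -1  ⇒  CG² = 1/2×(-1)² = 1/2
CG = −√(1/2) = -0.707107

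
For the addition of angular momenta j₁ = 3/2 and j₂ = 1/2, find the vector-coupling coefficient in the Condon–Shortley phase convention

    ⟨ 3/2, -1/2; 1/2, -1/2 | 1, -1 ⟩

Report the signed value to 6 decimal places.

triangle: 1!*2!*0!/4! = 2/24
(j±m)!: 1!*2!*0!*1!*0!*2! = 4
prefactor² = (2J+1)*Δ*N² = 1
  k=0: +1/(0!*1!*2!*0!*0!*0!) = 1/2
Σ = 1/2  ⇒  CG² = 1*1/2² = 1/4
CG = +√(1/4) = +0.500000

+√(1/4) = +0.500000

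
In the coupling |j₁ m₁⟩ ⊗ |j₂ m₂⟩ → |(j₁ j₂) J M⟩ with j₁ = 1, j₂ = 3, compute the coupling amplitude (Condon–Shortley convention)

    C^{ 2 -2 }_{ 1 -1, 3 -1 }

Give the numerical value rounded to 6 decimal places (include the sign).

+√(1/21) = +0.218218

j₁+j₂−J=2  J+j₁−j₂=0  J−j₁+j₂=4  j₁+j₂+J+1=7
(j₁±m₁, j₂±m₂, J±M) = (0,2,2,4,0,4)
P² = 768/7
sum k=2..2:
  [2] +1/48 = 1/48
S = 1/48
C² = P²·S² = 1/21 ; C = +0.218218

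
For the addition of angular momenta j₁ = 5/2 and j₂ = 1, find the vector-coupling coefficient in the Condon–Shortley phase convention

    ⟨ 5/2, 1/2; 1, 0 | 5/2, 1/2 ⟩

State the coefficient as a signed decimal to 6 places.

triangle: 1!·4!·1!/7! = 24/5040
(j±m)!: 3!·2!·1!·1!·3!·2! = 144
prefactor² = (2J+1)·Δ·N² = 144/35
  k=0: +1/(0!·1!·2!·1!·2!·0!) = 1/4
  k=1: −1/(1!·0!·1!·0!·3!·1!) = -1/6
Σ = 1/12  ⇒  CG² = 144/35·1/12² = 1/35
CG = +√(1/35) = +0.169031

+√(1/35) = +0.169031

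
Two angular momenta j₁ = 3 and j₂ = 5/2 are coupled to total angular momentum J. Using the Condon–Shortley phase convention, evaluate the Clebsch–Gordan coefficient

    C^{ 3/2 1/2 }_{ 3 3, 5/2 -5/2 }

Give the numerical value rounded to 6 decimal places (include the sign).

+√(5/14) ≈ +0.597614

j₁+j₂−J=4  J+j₁−j₂=2  J−j₁+j₂=1  j₁+j₂+J+1=8
(j₁±m₁, j₂±m₂, J±M) = (6,0,0,5,2,1)
P² = 5760/7
sum k=0..0:
  [0] +1/48 = 1/48
S = 1/48
C² = P²·S² = 5/14 ; C = +0.597614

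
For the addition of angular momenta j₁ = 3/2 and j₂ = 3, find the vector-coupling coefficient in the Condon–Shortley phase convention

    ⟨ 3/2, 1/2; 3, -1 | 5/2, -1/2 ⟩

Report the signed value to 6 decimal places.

−√(1/70) = -0.119523

triangle: 2!*1!*4!/8! = 48/40320
(j±m)!: 2!*1!*2!*4!*2!*3! = 1152
prefactor² = (2J+1)*Δ*N² = 288/35
  k=0: +1/(0!*2!*1!*2!*0!*2!) = 1/8
  k=1: −1/(1!*1!*0!*1!*1!*3!) = -1/6
Σ = -1/24  ⇒  CG² = 288/35*(-1/24)² = 1/70
CG = −√(1/70) = -0.119523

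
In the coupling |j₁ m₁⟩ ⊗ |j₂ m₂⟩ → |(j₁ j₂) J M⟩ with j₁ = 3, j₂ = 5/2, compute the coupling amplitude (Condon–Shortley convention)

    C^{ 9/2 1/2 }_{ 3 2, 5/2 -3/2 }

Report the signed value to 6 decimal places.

j₁+j₂−J=1  J+j₁−j₂=5  J−j₁+j₂=4  j₁+j₂+J+1=11
(j₁±m₁, j₂±m₂, J±M) = (5,1,1,4,5,4)
P² = 460800/77
sum k=0..1:
  [0] +1/144 = 1/144
  [1] −1/2880 = -1/2880
S = 19/2880
C² = P²·S² = 361/1386 ; C = +0.510355

+0.510355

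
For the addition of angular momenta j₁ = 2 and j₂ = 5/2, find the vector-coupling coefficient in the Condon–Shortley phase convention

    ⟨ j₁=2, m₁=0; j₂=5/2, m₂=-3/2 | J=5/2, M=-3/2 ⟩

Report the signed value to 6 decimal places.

-0.119523  (= −√(1/70))

j₁+j₂−J=2  J+j₁−j₂=2  J−j₁+j₂=3  j₁+j₂+J+1=8
(j₁±m₁, j₂±m₂, J±M) = (2,2,1,4,1,4)
P² = 288/35
sum k=0..1:
  [0] +1/8 = 1/8
  [1] −1/6 = -1/6
S = -1/24
C² = P²·S² = 1/70 ; C = -0.119523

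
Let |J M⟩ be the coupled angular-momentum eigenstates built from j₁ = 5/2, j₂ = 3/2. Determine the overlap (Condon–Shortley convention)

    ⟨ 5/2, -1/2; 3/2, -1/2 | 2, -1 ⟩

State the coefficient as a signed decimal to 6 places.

√[5·2!3!1!/7! · 2!3!1!2!1!3!] = √(12/7)
  +(−1)^0/∏(0,2,3,1,0,0)! = 1/12  (running 1/12)
  +(−1)^1/∏(1,1,2,0,1,1)! = -1/2  (running -5/12)
⟨..|..⟩ = √(12/7)·(-5/12) = -0.545545

-0.545545  (= −√(25/84))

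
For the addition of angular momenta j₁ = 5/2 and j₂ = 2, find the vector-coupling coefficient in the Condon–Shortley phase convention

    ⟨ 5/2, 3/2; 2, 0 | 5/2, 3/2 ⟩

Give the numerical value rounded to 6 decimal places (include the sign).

-0.119523  (= −√(1/70))

triangle: 2!·3!·2!/8! = 24/40320
(j±m)!: 4!·1!·2!·2!·4!·1! = 2304
prefactor² = (2J+1)·Δ·N² = 288/35
  k=0: +1/(0!·2!·1!·2!·2!·0!) = 1/8
  k=1: −1/(1!·1!·0!·1!·3!·1!) = -1/6
Σ = -1/24  ⇒  CG² = 288/35·(-1/24)² = 1/70
CG = −√(1/70) = -0.119523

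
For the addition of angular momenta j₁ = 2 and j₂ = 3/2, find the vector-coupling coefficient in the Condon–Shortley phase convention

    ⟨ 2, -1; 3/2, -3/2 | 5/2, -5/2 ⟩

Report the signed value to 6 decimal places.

√[6·1!3!2!/7! · 1!3!0!3!0!5!] = √(432/7)
  +(−1)^0/∏(0,1,3,0,0,2)! = 1/12  (running 1/12)
⟨..|..⟩ = √(432/7)·(1/12) = +0.654654

+√(3/7) = +0.654654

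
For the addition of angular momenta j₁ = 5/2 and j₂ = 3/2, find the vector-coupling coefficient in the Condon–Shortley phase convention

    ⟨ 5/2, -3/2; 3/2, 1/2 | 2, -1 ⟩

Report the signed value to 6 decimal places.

j₁+j₂−J=2  J+j₁−j₂=3  J−j₁+j₂=1  j₁+j₂+J+1=7
(j₁±m₁, j₂±m₂, J±M) = (1,4,2,1,1,3)
P² = 24/7
sum k=1..2:
  [1] −1/6 = -1/6
  [2] +1/4 = 1/4
S = 1/12
C² = P²·S² = 1/42 ; C = +0.154303

+√(1/42) ≈ +0.154303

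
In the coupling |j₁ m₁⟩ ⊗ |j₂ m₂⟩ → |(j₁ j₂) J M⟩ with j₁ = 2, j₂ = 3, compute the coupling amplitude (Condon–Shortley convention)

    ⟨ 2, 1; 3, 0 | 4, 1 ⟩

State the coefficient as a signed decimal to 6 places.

+0.462910

triangle: 1!·3!·5!/10! = 720/3628800
(j±m)!: 3!·1!·3!·3!·5!·3! = 155520
prefactor² = (2J+1)·Δ·N² = 1944/7
  k=0: +1/(0!·1!·1!·3!·2!·2!) = 1/24
  k=1: −1/(1!·0!·0!·2!·3!·3!) = -1/72
Σ = 1/36  ⇒  CG² = 1944/7·1/36² = 3/14
CG = +√(3/14) = +0.462910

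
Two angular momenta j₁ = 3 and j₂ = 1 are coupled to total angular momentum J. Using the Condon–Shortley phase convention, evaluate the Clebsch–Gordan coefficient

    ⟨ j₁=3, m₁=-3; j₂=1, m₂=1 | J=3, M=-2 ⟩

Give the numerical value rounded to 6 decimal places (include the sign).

-0.500000  (= −√(1/4))

√[7·1!5!1!/8! · 0!6!2!0!1!5!] = √(3600)
  +(−1)^1/∏(1,0,5,1,0,0)! = -1/120  (running -1/120)
⟨..|..⟩ = √(3600)·(-1/120) = -0.500000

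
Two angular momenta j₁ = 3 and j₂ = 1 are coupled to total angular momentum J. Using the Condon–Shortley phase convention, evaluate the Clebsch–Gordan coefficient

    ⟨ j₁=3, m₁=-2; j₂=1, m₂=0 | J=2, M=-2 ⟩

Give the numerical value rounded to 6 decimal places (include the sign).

−√(5/21) = -0.487950

triangle: 2!×4!×0!/7! = 48/5040
(j±m)!: 1!×5!×1!×1!×0!×4! = 2880
prefactor² = (2J+1)×Δ×N² = 960/7
  k=1: −1/(1!×1!×4!×0!×0!×0!) = -1/24
Σ = -1/24  ⇒  CG² = 960/7×(-1/24)² = 5/21
CG = −√(5/21) = -0.487950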